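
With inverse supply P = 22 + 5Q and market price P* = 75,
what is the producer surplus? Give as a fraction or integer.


Minimum supply price (at Q=0): P_min = 22
Quantity supplied at P* = 75:
Q* = (75 - 22)/5 = 53/5
PS = (1/2) * Q* * (P* - P_min)
PS = (1/2) * 53/5 * (75 - 22)
PS = (1/2) * 53/5 * 53 = 2809/10

2809/10


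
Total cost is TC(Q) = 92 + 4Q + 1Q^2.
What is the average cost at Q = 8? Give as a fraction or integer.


TC(8) = 92 + 4*8 + 1*8^2
TC(8) = 92 + 32 + 64 = 188
AC = TC/Q = 188/8 = 47/2

47/2


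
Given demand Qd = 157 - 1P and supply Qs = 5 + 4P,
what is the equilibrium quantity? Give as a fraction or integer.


First find equilibrium price:
157 - 1P = 5 + 4P
P* = 152/5 = 152/5
Then substitute into demand:
Q* = 157 - 1 * 152/5 = 633/5

633/5


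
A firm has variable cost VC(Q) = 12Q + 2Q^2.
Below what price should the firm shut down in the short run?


AVC(Q) = VC(Q)/Q = 12 + 2Q
AVC is increasing in Q, so minimum AVC is at Q -> 0+.
Min AVC = 12
The firm should shut down if P < 12.

12


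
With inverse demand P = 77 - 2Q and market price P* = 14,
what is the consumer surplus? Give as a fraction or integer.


Maximum willingness to pay (at Q=0): P_max = 77
Quantity demanded at P* = 14:
Q* = (77 - 14)/2 = 63/2
CS = (1/2) * Q* * (P_max - P*)
CS = (1/2) * 63/2 * (77 - 14)
CS = (1/2) * 63/2 * 63 = 3969/4

3969/4


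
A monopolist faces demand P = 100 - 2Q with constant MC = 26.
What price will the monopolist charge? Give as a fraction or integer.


MR = 100 - 4Q
Set MR = MC: 100 - 4Q = 26
Q* = 37/2
Substitute into demand:
P* = 100 - 2*37/2 = 63

63


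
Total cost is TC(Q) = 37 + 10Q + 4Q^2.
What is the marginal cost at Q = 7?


MC = dTC/dQ = 10 + 2*4*Q
At Q = 7:
MC = 10 + 8*7
MC = 10 + 56 = 66

66


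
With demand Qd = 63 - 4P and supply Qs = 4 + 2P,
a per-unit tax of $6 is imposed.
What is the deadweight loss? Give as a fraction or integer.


Pre-tax equilibrium quantity: Q* = 71/3
Post-tax equilibrium quantity: Q_tax = 47/3
Reduction in quantity: Q* - Q_tax = 8
DWL = (1/2) * tax * (Q* - Q_tax)
DWL = (1/2) * 6 * 8 = 24

24


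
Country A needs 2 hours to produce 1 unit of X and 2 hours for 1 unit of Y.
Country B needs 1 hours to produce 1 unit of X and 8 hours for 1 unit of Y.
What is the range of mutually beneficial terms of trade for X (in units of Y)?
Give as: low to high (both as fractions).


Opportunity cost of X for Country A = hours_X / hours_Y = 2/2 = 1 units of Y
Opportunity cost of X for Country B = hours_X / hours_Y = 1/8 = 1/8 units of Y
Terms of trade must be between the two opportunity costs.
Range: 1/8 to 1

1/8 to 1


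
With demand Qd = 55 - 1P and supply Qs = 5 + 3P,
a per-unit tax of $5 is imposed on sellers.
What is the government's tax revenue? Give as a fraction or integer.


With tax on sellers, new supply: Qs' = 5 + 3(P - 5)
= 3P - 10
New equilibrium quantity:
Q_new = 155/4
Tax revenue = tax * Q_new = 5 * 155/4 = 775/4

775/4


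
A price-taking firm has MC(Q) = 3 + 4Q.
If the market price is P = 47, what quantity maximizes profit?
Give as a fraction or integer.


In perfect competition, profit is maximized where P = MC.
47 = 3 + 4Q
44 = 4Q
Q* = 44/4 = 11

11


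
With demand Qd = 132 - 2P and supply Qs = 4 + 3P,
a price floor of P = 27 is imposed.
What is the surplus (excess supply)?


At P = 27:
Qd = 132 - 2*27 = 78
Qs = 4 + 3*27 = 85
Surplus = Qs - Qd = 85 - 78 = 7

7


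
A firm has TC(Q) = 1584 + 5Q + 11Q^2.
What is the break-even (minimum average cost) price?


AC(Q) = 1584/Q + 5 + 11Q
To minimize: dAC/dQ = -1584/Q^2 + 11 = 0
Q^2 = 1584/11 = 144
Q* = 12
Min AC = 1584/12 + 5 + 11*12
Min AC = 132 + 5 + 132 = 269

269


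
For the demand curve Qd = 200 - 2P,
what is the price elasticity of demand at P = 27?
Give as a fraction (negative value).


dQ/dP = -2
At P = 27: Q = 200 - 2*27 = 146
E = (dQ/dP)(P/Q) = (-2)(27/146) = -27/73

-27/73


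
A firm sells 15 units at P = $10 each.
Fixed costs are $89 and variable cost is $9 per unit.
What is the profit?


Total Revenue = P * Q = 10 * 15 = $150
Total Cost = FC + VC*Q = 89 + 9*15 = $224
Profit = TR - TC = 150 - 224 = $-74

$-74


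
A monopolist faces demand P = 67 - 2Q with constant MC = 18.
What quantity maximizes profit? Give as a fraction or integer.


TR = P*Q = (67 - 2Q)Q = 67Q - 2Q^2
MR = dTR/dQ = 67 - 4Q
Set MR = MC:
67 - 4Q = 18
49 = 4Q
Q* = 49/4 = 49/4

49/4


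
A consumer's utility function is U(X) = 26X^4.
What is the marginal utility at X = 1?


MU = dU/dX = 26*4*X^(4-1)
MU = 104*X^3
At X = 1:
MU = 104 * 1^3
MU = 104 * 1 = 104

104


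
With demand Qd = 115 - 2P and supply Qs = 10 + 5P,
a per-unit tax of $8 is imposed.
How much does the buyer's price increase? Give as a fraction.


With a per-unit tax, the buyer's price increase depends on relative slopes.
Supply slope: d = 5, Demand slope: b = 2
Buyer's price increase = d * tax / (b + d)
= 5 * 8 / (2 + 5)
= 40 / 7 = 40/7

40/7


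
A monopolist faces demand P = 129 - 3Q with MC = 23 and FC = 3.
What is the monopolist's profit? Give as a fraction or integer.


MR = MC: 129 - 6Q = 23
Q* = 53/3
P* = 129 - 3*53/3 = 76
Profit = (P* - MC)*Q* - FC
= (76 - 23)*53/3 - 3
= 53*53/3 - 3
= 2809/3 - 3 = 2800/3

2800/3


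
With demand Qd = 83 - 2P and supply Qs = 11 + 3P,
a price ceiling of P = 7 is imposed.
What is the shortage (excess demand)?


At P = 7:
Qd = 83 - 2*7 = 69
Qs = 11 + 3*7 = 32
Shortage = Qd - Qs = 69 - 32 = 37

37


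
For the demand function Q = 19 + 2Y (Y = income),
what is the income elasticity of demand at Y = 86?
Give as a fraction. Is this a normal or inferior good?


dQ/dY = 2
At Y = 86: Q = 19 + 2*86 = 191
Ey = (dQ/dY)(Y/Q) = 2 * 86 / 191 = 172/191
Since Ey > 0, this is a normal good.

172/191 (normal good)


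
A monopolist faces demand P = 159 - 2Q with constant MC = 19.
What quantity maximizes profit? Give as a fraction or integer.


TR = P*Q = (159 - 2Q)Q = 159Q - 2Q^2
MR = dTR/dQ = 159 - 4Q
Set MR = MC:
159 - 4Q = 19
140 = 4Q
Q* = 140/4 = 35

35


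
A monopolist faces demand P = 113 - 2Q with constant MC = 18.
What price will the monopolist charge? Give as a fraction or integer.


MR = 113 - 4Q
Set MR = MC: 113 - 4Q = 18
Q* = 95/4
Substitute into demand:
P* = 113 - 2*95/4 = 131/2

131/2


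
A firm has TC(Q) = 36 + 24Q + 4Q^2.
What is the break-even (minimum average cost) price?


AC(Q) = 36/Q + 24 + 4Q
To minimize: dAC/dQ = -36/Q^2 + 4 = 0
Q^2 = 36/4 = 9
Q* = 3
Min AC = 36/3 + 24 + 4*3
Min AC = 12 + 24 + 12 = 48

48


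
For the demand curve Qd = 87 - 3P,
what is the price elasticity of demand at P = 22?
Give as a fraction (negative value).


dQ/dP = -3
At P = 22: Q = 87 - 3*22 = 21
E = (dQ/dP)(P/Q) = (-3)(22/21) = -22/7

-22/7


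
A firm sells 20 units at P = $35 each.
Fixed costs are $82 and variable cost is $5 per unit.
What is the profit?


Total Revenue = P * Q = 35 * 20 = $700
Total Cost = FC + VC*Q = 82 + 5*20 = $182
Profit = TR - TC = 700 - 182 = $518

$518


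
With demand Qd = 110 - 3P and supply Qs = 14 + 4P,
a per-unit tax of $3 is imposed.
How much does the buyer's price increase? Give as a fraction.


With a per-unit tax, the buyer's price increase depends on relative slopes.
Supply slope: d = 4, Demand slope: b = 3
Buyer's price increase = d * tax / (b + d)
= 4 * 3 / (3 + 4)
= 12 / 7 = 12/7

12/7


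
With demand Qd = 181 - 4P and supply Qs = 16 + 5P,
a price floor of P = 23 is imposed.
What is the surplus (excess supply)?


At P = 23:
Qd = 181 - 4*23 = 89
Qs = 16 + 5*23 = 131
Surplus = Qs - Qd = 131 - 89 = 42

42


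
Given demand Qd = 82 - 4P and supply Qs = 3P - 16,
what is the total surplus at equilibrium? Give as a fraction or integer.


Find equilibrium: 82 - 4P = 3P - 16
82 + 16 = 7P
P* = 98/7 = 14
Q* = 3*14 - 16 = 26
Inverse demand: P = 41/2 - Q/4, so P_max = 41/2
Inverse supply: P = 16/3 + Q/3, so P_min = 16/3
CS = (1/2) * 26 * (41/2 - 14) = 169/2
PS = (1/2) * 26 * (14 - 16/3) = 338/3
TS = CS + PS = 169/2 + 338/3 = 1183/6

1183/6


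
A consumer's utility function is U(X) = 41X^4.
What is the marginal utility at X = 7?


MU = dU/dX = 41*4*X^(4-1)
MU = 164*X^3
At X = 7:
MU = 164 * 7^3
MU = 164 * 343 = 56252

56252


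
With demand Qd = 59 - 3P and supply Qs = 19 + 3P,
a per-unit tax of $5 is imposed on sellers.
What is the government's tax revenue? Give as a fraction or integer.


With tax on sellers, new supply: Qs' = 19 + 3(P - 5)
= 4 + 3P
New equilibrium quantity:
Q_new = 63/2
Tax revenue = tax * Q_new = 5 * 63/2 = 315/2

315/2


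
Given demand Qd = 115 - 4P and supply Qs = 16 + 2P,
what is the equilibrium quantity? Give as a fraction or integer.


First find equilibrium price:
115 - 4P = 16 + 2P
P* = 99/6 = 33/2
Then substitute into demand:
Q* = 115 - 4 * 33/2 = 49

49


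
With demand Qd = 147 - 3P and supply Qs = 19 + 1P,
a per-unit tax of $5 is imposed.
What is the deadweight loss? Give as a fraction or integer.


Pre-tax equilibrium quantity: Q* = 51
Post-tax equilibrium quantity: Q_tax = 189/4
Reduction in quantity: Q* - Q_tax = 15/4
DWL = (1/2) * tax * (Q* - Q_tax)
DWL = (1/2) * 5 * 15/4 = 75/8

75/8


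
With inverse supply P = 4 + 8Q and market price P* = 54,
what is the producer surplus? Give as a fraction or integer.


Minimum supply price (at Q=0): P_min = 4
Quantity supplied at P* = 54:
Q* = (54 - 4)/8 = 25/4
PS = (1/2) * Q* * (P* - P_min)
PS = (1/2) * 25/4 * (54 - 4)
PS = (1/2) * 25/4 * 50 = 625/4

625/4


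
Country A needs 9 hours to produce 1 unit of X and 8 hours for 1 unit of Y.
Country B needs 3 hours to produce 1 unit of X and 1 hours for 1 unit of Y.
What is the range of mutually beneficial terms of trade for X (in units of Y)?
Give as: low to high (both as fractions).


Opportunity cost of X for Country A = hours_X / hours_Y = 9/8 = 9/8 units of Y
Opportunity cost of X for Country B = hours_X / hours_Y = 3/1 = 3 units of Y
Terms of trade must be between the two opportunity costs.
Range: 9/8 to 3

9/8 to 3


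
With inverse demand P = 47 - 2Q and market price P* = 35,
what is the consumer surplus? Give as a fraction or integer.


Maximum willingness to pay (at Q=0): P_max = 47
Quantity demanded at P* = 35:
Q* = (47 - 35)/2 = 6
CS = (1/2) * Q* * (P_max - P*)
CS = (1/2) * 6 * (47 - 35)
CS = (1/2) * 6 * 12 = 36

36


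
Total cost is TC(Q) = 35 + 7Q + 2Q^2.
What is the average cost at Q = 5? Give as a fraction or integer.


TC(5) = 35 + 7*5 + 2*5^2
TC(5) = 35 + 35 + 50 = 120
AC = TC/Q = 120/5 = 24

24


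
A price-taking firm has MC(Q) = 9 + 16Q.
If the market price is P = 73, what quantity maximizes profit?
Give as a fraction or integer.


In perfect competition, profit is maximized where P = MC.
73 = 9 + 16Q
64 = 16Q
Q* = 64/16 = 4

4


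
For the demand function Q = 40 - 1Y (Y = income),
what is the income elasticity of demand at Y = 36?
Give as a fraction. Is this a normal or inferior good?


dQ/dY = -1
At Y = 36: Q = 40 - 1*36 = 4
Ey = (dQ/dY)(Y/Q) = -1 * 36 / 4 = -9
Since Ey < 0, this is a inferior good.

-9 (inferior good)


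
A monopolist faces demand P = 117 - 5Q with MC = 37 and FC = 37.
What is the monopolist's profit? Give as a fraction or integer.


MR = MC: 117 - 10Q = 37
Q* = 8
P* = 117 - 5*8 = 77
Profit = (P* - MC)*Q* - FC
= (77 - 37)*8 - 37
= 40*8 - 37
= 320 - 37 = 283

283


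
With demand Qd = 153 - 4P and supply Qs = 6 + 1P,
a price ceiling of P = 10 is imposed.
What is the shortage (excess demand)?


At P = 10:
Qd = 153 - 4*10 = 113
Qs = 6 + 1*10 = 16
Shortage = Qd - Qs = 113 - 16 = 97

97


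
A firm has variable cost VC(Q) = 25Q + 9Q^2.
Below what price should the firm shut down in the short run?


AVC(Q) = VC(Q)/Q = 25 + 9Q
AVC is increasing in Q, so minimum AVC is at Q -> 0+.
Min AVC = 25
The firm should shut down if P < 25.

25


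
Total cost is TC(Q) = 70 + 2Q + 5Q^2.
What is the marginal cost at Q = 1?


MC = dTC/dQ = 2 + 2*5*Q
At Q = 1:
MC = 2 + 10*1
MC = 2 + 10 = 12

12


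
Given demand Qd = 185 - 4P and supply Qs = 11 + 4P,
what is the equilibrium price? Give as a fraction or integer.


At equilibrium, Qd = Qs.
185 - 4P = 11 + 4P
185 - 11 = 4P + 4P
174 = 8P
P* = 174/8 = 87/4

87/4


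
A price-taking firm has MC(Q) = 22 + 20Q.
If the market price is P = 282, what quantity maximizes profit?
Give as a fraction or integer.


In perfect competition, profit is maximized where P = MC.
282 = 22 + 20Q
260 = 20Q
Q* = 260/20 = 13

13


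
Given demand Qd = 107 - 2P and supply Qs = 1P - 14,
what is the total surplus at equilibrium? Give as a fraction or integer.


Find equilibrium: 107 - 2P = 1P - 14
107 + 14 = 3P
P* = 121/3 = 121/3
Q* = 1*121/3 - 14 = 79/3
Inverse demand: P = 107/2 - Q/2, so P_max = 107/2
Inverse supply: P = 14 + Q/1, so P_min = 14
CS = (1/2) * 79/3 * (107/2 - 121/3) = 6241/36
PS = (1/2) * 79/3 * (121/3 - 14) = 6241/18
TS = CS + PS = 6241/36 + 6241/18 = 6241/12

6241/12


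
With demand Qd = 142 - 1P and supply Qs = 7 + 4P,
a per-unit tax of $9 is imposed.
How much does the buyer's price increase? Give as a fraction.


With a per-unit tax, the buyer's price increase depends on relative slopes.
Supply slope: d = 4, Demand slope: b = 1
Buyer's price increase = d * tax / (b + d)
= 4 * 9 / (1 + 4)
= 36 / 5 = 36/5

36/5


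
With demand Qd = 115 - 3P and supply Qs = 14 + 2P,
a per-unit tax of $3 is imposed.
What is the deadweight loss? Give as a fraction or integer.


Pre-tax equilibrium quantity: Q* = 272/5
Post-tax equilibrium quantity: Q_tax = 254/5
Reduction in quantity: Q* - Q_tax = 18/5
DWL = (1/2) * tax * (Q* - Q_tax)
DWL = (1/2) * 3 * 18/5 = 27/5

27/5


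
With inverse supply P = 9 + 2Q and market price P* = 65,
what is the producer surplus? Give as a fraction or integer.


Minimum supply price (at Q=0): P_min = 9
Quantity supplied at P* = 65:
Q* = (65 - 9)/2 = 28
PS = (1/2) * Q* * (P* - P_min)
PS = (1/2) * 28 * (65 - 9)
PS = (1/2) * 28 * 56 = 784

784


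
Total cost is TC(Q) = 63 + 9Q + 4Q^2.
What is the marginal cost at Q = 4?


MC = dTC/dQ = 9 + 2*4*Q
At Q = 4:
MC = 9 + 8*4
MC = 9 + 32 = 41

41


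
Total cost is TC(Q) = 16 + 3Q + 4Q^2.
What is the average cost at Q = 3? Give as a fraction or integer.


TC(3) = 16 + 3*3 + 4*3^2
TC(3) = 16 + 9 + 36 = 61
AC = TC/Q = 61/3 = 61/3

61/3


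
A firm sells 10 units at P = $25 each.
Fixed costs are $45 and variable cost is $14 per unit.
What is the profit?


Total Revenue = P * Q = 25 * 10 = $250
Total Cost = FC + VC*Q = 45 + 14*10 = $185
Profit = TR - TC = 250 - 185 = $65

$65


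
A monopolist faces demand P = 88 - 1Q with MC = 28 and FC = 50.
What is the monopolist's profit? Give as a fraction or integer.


MR = MC: 88 - 2Q = 28
Q* = 30
P* = 88 - 1*30 = 58
Profit = (P* - MC)*Q* - FC
= (58 - 28)*30 - 50
= 30*30 - 50
= 900 - 50 = 850

850


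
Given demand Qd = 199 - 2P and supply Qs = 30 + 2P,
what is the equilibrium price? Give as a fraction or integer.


At equilibrium, Qd = Qs.
199 - 2P = 30 + 2P
199 - 30 = 2P + 2P
169 = 4P
P* = 169/4 = 169/4

169/4


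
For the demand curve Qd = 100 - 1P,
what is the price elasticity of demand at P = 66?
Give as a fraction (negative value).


dQ/dP = -1
At P = 66: Q = 100 - 1*66 = 34
E = (dQ/dP)(P/Q) = (-1)(66/34) = -33/17

-33/17


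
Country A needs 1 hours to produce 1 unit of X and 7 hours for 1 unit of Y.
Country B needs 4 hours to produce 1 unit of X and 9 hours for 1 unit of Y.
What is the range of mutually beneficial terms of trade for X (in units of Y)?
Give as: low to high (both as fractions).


Opportunity cost of X for Country A = hours_X / hours_Y = 1/7 = 1/7 units of Y
Opportunity cost of X for Country B = hours_X / hours_Y = 4/9 = 4/9 units of Y
Terms of trade must be between the two opportunity costs.
Range: 1/7 to 4/9

1/7 to 4/9


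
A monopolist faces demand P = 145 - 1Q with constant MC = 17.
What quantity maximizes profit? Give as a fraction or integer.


TR = P*Q = (145 - 1Q)Q = 145Q - 1Q^2
MR = dTR/dQ = 145 - 2Q
Set MR = MC:
145 - 2Q = 17
128 = 2Q
Q* = 128/2 = 64

64


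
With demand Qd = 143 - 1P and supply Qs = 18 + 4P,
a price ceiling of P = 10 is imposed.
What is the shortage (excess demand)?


At P = 10:
Qd = 143 - 1*10 = 133
Qs = 18 + 4*10 = 58
Shortage = Qd - Qs = 133 - 58 = 75

75


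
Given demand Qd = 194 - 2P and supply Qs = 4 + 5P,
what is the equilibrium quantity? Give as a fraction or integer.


First find equilibrium price:
194 - 2P = 4 + 5P
P* = 190/7 = 190/7
Then substitute into demand:
Q* = 194 - 2 * 190/7 = 978/7

978/7


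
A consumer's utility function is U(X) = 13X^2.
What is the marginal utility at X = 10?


MU = dU/dX = 13*2*X^(2-1)
MU = 26*X^1
At X = 10:
MU = 26 * 10^1
MU = 26 * 10 = 260

260


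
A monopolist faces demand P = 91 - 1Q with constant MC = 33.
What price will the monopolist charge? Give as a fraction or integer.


MR = 91 - 2Q
Set MR = MC: 91 - 2Q = 33
Q* = 29
Substitute into demand:
P* = 91 - 1*29 = 62

62


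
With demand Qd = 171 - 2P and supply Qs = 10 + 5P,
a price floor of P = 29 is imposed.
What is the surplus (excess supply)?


At P = 29:
Qd = 171 - 2*29 = 113
Qs = 10 + 5*29 = 155
Surplus = Qs - Qd = 155 - 113 = 42

42


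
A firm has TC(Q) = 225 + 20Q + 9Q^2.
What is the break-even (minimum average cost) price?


AC(Q) = 225/Q + 20 + 9Q
To minimize: dAC/dQ = -225/Q^2 + 9 = 0
Q^2 = 225/9 = 25
Q* = 5
Min AC = 225/5 + 20 + 9*5
Min AC = 45 + 20 + 45 = 110

110


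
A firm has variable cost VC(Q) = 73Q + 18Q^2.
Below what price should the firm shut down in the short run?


AVC(Q) = VC(Q)/Q = 73 + 18Q
AVC is increasing in Q, so minimum AVC is at Q -> 0+.
Min AVC = 73
The firm should shut down if P < 73.

73


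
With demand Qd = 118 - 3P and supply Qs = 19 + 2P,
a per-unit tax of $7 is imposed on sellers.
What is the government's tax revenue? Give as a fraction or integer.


With tax on sellers, new supply: Qs' = 19 + 2(P - 7)
= 5 + 2P
New equilibrium quantity:
Q_new = 251/5
Tax revenue = tax * Q_new = 7 * 251/5 = 1757/5

1757/5


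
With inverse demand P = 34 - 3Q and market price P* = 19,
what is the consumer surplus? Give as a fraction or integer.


Maximum willingness to pay (at Q=0): P_max = 34
Quantity demanded at P* = 19:
Q* = (34 - 19)/3 = 5
CS = (1/2) * Q* * (P_max - P*)
CS = (1/2) * 5 * (34 - 19)
CS = (1/2) * 5 * 15 = 75/2

75/2


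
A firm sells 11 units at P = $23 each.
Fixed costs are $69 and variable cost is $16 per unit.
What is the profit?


Total Revenue = P * Q = 23 * 11 = $253
Total Cost = FC + VC*Q = 69 + 16*11 = $245
Profit = TR - TC = 253 - 245 = $8

$8


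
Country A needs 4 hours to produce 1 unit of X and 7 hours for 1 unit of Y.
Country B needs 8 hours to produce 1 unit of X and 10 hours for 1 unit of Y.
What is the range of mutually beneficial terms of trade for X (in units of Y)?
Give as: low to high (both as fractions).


Opportunity cost of X for Country A = hours_X / hours_Y = 4/7 = 4/7 units of Y
Opportunity cost of X for Country B = hours_X / hours_Y = 8/10 = 4/5 units of Y
Terms of trade must be between the two opportunity costs.
Range: 4/7 to 4/5

4/7 to 4/5


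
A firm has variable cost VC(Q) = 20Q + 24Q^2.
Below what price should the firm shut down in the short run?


AVC(Q) = VC(Q)/Q = 20 + 24Q
AVC is increasing in Q, so minimum AVC is at Q -> 0+.
Min AVC = 20
The firm should shut down if P < 20.

20


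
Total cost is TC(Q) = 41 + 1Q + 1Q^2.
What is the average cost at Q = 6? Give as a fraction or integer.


TC(6) = 41 + 1*6 + 1*6^2
TC(6) = 41 + 6 + 36 = 83
AC = TC/Q = 83/6 = 83/6

83/6


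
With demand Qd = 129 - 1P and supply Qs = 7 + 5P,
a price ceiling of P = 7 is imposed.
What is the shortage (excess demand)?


At P = 7:
Qd = 129 - 1*7 = 122
Qs = 7 + 5*7 = 42
Shortage = Qd - Qs = 122 - 42 = 80

80


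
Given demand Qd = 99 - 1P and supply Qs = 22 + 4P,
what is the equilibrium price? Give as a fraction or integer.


At equilibrium, Qd = Qs.
99 - 1P = 22 + 4P
99 - 22 = 1P + 4P
77 = 5P
P* = 77/5 = 77/5

77/5


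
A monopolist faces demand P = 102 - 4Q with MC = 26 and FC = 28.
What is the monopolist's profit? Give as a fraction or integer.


MR = MC: 102 - 8Q = 26
Q* = 19/2
P* = 102 - 4*19/2 = 64
Profit = (P* - MC)*Q* - FC
= (64 - 26)*19/2 - 28
= 38*19/2 - 28
= 361 - 28 = 333

333


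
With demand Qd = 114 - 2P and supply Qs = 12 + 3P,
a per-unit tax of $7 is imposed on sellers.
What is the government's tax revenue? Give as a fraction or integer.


With tax on sellers, new supply: Qs' = 12 + 3(P - 7)
= 3P - 9
New equilibrium quantity:
Q_new = 324/5
Tax revenue = tax * Q_new = 7 * 324/5 = 2268/5

2268/5


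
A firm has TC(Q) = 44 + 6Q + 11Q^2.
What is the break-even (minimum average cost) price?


AC(Q) = 44/Q + 6 + 11Q
To minimize: dAC/dQ = -44/Q^2 + 11 = 0
Q^2 = 44/11 = 4
Q* = 2
Min AC = 44/2 + 6 + 11*2
Min AC = 22 + 6 + 22 = 50

50


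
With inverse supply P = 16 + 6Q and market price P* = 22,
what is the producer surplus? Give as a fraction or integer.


Minimum supply price (at Q=0): P_min = 16
Quantity supplied at P* = 22:
Q* = (22 - 16)/6 = 1
PS = (1/2) * Q* * (P* - P_min)
PS = (1/2) * 1 * (22 - 16)
PS = (1/2) * 1 * 6 = 3

3


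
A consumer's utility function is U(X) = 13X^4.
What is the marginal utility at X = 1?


MU = dU/dX = 13*4*X^(4-1)
MU = 52*X^3
At X = 1:
MU = 52 * 1^3
MU = 52 * 1 = 52

52


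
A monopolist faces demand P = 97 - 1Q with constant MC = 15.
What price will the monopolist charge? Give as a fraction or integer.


MR = 97 - 2Q
Set MR = MC: 97 - 2Q = 15
Q* = 41
Substitute into demand:
P* = 97 - 1*41 = 56

56


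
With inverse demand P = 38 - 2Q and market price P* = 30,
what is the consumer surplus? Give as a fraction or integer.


Maximum willingness to pay (at Q=0): P_max = 38
Quantity demanded at P* = 30:
Q* = (38 - 30)/2 = 4
CS = (1/2) * Q* * (P_max - P*)
CS = (1/2) * 4 * (38 - 30)
CS = (1/2) * 4 * 8 = 16

16


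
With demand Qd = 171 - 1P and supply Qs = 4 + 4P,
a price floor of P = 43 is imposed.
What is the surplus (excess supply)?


At P = 43:
Qd = 171 - 1*43 = 128
Qs = 4 + 4*43 = 176
Surplus = Qs - Qd = 176 - 128 = 48

48


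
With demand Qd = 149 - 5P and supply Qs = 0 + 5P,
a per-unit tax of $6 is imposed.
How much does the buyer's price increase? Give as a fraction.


With a per-unit tax, the buyer's price increase depends on relative slopes.
Supply slope: d = 5, Demand slope: b = 5
Buyer's price increase = d * tax / (b + d)
= 5 * 6 / (5 + 5)
= 30 / 10 = 3

3


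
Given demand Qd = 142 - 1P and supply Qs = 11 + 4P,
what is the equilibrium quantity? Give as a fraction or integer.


First find equilibrium price:
142 - 1P = 11 + 4P
P* = 131/5 = 131/5
Then substitute into demand:
Q* = 142 - 1 * 131/5 = 579/5

579/5


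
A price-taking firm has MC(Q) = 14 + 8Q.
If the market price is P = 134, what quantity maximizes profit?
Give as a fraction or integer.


In perfect competition, profit is maximized where P = MC.
134 = 14 + 8Q
120 = 8Q
Q* = 120/8 = 15

15


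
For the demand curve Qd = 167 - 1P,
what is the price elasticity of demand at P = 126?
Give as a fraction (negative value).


dQ/dP = -1
At P = 126: Q = 167 - 1*126 = 41
E = (dQ/dP)(P/Q) = (-1)(126/41) = -126/41

-126/41


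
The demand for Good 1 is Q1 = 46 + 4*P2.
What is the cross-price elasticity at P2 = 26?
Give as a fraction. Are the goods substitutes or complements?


dQ1/dP2 = 4
At P2 = 26: Q1 = 46 + 4*26 = 150
Exy = (dQ1/dP2)(P2/Q1) = 4 * 26 / 150 = 52/75
Since Exy > 0, the goods are substitutes.

52/75 (substitutes)


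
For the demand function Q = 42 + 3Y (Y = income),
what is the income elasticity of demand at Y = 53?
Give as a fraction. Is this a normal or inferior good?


dQ/dY = 3
At Y = 53: Q = 42 + 3*53 = 201
Ey = (dQ/dY)(Y/Q) = 3 * 53 / 201 = 53/67
Since Ey > 0, this is a normal good.

53/67 (normal good)


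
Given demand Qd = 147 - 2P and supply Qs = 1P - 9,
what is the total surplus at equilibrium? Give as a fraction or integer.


Find equilibrium: 147 - 2P = 1P - 9
147 + 9 = 3P
P* = 156/3 = 52
Q* = 1*52 - 9 = 43
Inverse demand: P = 147/2 - Q/2, so P_max = 147/2
Inverse supply: P = 9 + Q/1, so P_min = 9
CS = (1/2) * 43 * (147/2 - 52) = 1849/4
PS = (1/2) * 43 * (52 - 9) = 1849/2
TS = CS + PS = 1849/4 + 1849/2 = 5547/4

5547/4


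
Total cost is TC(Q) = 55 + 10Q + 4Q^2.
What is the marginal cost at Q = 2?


MC = dTC/dQ = 10 + 2*4*Q
At Q = 2:
MC = 10 + 8*2
MC = 10 + 16 = 26

26


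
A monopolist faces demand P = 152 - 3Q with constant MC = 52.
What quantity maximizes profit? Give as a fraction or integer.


TR = P*Q = (152 - 3Q)Q = 152Q - 3Q^2
MR = dTR/dQ = 152 - 6Q
Set MR = MC:
152 - 6Q = 52
100 = 6Q
Q* = 100/6 = 50/3

50/3


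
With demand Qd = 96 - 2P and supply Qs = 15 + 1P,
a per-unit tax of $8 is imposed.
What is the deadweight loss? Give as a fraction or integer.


Pre-tax equilibrium quantity: Q* = 42
Post-tax equilibrium quantity: Q_tax = 110/3
Reduction in quantity: Q* - Q_tax = 16/3
DWL = (1/2) * tax * (Q* - Q_tax)
DWL = (1/2) * 8 * 16/3 = 64/3

64/3


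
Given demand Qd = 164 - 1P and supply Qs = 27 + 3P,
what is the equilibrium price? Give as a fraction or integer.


At equilibrium, Qd = Qs.
164 - 1P = 27 + 3P
164 - 27 = 1P + 3P
137 = 4P
P* = 137/4 = 137/4

137/4


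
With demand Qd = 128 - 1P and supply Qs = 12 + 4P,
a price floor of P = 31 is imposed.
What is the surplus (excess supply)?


At P = 31:
Qd = 128 - 1*31 = 97
Qs = 12 + 4*31 = 136
Surplus = Qs - Qd = 136 - 97 = 39

39


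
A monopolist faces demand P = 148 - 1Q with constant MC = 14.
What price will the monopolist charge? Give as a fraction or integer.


MR = 148 - 2Q
Set MR = MC: 148 - 2Q = 14
Q* = 67
Substitute into demand:
P* = 148 - 1*67 = 81

81


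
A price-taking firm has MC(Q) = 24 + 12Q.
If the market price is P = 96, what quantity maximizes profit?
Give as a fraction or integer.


In perfect competition, profit is maximized where P = MC.
96 = 24 + 12Q
72 = 12Q
Q* = 72/12 = 6

6


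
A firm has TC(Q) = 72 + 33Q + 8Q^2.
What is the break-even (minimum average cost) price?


AC(Q) = 72/Q + 33 + 8Q
To minimize: dAC/dQ = -72/Q^2 + 8 = 0
Q^2 = 72/8 = 9
Q* = 3
Min AC = 72/3 + 33 + 8*3
Min AC = 24 + 33 + 24 = 81

81


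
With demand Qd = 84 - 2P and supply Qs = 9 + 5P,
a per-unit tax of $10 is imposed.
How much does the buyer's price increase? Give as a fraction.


With a per-unit tax, the buyer's price increase depends on relative slopes.
Supply slope: d = 5, Demand slope: b = 2
Buyer's price increase = d * tax / (b + d)
= 5 * 10 / (2 + 5)
= 50 / 7 = 50/7

50/7


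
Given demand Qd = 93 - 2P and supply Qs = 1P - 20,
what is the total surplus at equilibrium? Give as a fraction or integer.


Find equilibrium: 93 - 2P = 1P - 20
93 + 20 = 3P
P* = 113/3 = 113/3
Q* = 1*113/3 - 20 = 53/3
Inverse demand: P = 93/2 - Q/2, so P_max = 93/2
Inverse supply: P = 20 + Q/1, so P_min = 20
CS = (1/2) * 53/3 * (93/2 - 113/3) = 2809/36
PS = (1/2) * 53/3 * (113/3 - 20) = 2809/18
TS = CS + PS = 2809/36 + 2809/18 = 2809/12

2809/12


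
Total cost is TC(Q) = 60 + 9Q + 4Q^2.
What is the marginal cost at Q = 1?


MC = dTC/dQ = 9 + 2*4*Q
At Q = 1:
MC = 9 + 8*1
MC = 9 + 8 = 17

17


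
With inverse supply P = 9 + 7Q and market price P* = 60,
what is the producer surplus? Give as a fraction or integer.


Minimum supply price (at Q=0): P_min = 9
Quantity supplied at P* = 60:
Q* = (60 - 9)/7 = 51/7
PS = (1/2) * Q* * (P* - P_min)
PS = (1/2) * 51/7 * (60 - 9)
PS = (1/2) * 51/7 * 51 = 2601/14

2601/14


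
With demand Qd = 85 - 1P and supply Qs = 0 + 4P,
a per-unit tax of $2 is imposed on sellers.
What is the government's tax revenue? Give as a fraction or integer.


With tax on sellers, new supply: Qs' = 0 + 4(P - 2)
= 4P - 8
New equilibrium quantity:
Q_new = 332/5
Tax revenue = tax * Q_new = 2 * 332/5 = 664/5

664/5


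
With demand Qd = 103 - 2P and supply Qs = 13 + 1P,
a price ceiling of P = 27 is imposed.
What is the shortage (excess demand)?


At P = 27:
Qd = 103 - 2*27 = 49
Qs = 13 + 1*27 = 40
Shortage = Qd - Qs = 49 - 40 = 9

9


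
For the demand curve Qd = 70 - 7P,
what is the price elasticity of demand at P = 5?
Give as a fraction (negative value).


dQ/dP = -7
At P = 5: Q = 70 - 7*5 = 35
E = (dQ/dP)(P/Q) = (-7)(5/35) = -1

-1


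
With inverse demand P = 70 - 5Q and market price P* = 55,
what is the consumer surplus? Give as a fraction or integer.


Maximum willingness to pay (at Q=0): P_max = 70
Quantity demanded at P* = 55:
Q* = (70 - 55)/5 = 3
CS = (1/2) * Q* * (P_max - P*)
CS = (1/2) * 3 * (70 - 55)
CS = (1/2) * 3 * 15 = 45/2

45/2


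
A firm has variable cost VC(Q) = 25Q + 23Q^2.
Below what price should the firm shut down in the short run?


AVC(Q) = VC(Q)/Q = 25 + 23Q
AVC is increasing in Q, so minimum AVC is at Q -> 0+.
Min AVC = 25
The firm should shut down if P < 25.

25


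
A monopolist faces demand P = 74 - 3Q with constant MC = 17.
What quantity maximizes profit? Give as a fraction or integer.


TR = P*Q = (74 - 3Q)Q = 74Q - 3Q^2
MR = dTR/dQ = 74 - 6Q
Set MR = MC:
74 - 6Q = 17
57 = 6Q
Q* = 57/6 = 19/2

19/2


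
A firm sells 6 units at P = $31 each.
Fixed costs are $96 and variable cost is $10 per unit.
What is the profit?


Total Revenue = P * Q = 31 * 6 = $186
Total Cost = FC + VC*Q = 96 + 10*6 = $156
Profit = TR - TC = 186 - 156 = $30

$30


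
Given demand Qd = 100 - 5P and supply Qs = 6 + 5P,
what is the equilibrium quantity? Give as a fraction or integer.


First find equilibrium price:
100 - 5P = 6 + 5P
P* = 94/10 = 47/5
Then substitute into demand:
Q* = 100 - 5 * 47/5 = 53

53


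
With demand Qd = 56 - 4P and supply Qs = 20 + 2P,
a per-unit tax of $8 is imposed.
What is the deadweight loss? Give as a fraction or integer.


Pre-tax equilibrium quantity: Q* = 32
Post-tax equilibrium quantity: Q_tax = 64/3
Reduction in quantity: Q* - Q_tax = 32/3
DWL = (1/2) * tax * (Q* - Q_tax)
DWL = (1/2) * 8 * 32/3 = 128/3

128/3


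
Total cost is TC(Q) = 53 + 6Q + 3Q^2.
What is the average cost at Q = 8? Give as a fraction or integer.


TC(8) = 53 + 6*8 + 3*8^2
TC(8) = 53 + 48 + 192 = 293
AC = TC/Q = 293/8 = 293/8

293/8


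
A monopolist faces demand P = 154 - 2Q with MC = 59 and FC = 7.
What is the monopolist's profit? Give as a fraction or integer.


MR = MC: 154 - 4Q = 59
Q* = 95/4
P* = 154 - 2*95/4 = 213/2
Profit = (P* - MC)*Q* - FC
= (213/2 - 59)*95/4 - 7
= 95/2*95/4 - 7
= 9025/8 - 7 = 8969/8

8969/8


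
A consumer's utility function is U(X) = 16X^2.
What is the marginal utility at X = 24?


MU = dU/dX = 16*2*X^(2-1)
MU = 32*X^1
At X = 24:
MU = 32 * 24^1
MU = 32 * 24 = 768

768


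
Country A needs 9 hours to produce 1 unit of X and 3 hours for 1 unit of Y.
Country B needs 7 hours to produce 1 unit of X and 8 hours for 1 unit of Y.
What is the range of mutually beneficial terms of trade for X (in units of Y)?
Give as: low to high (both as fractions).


Opportunity cost of X for Country A = hours_X / hours_Y = 9/3 = 3 units of Y
Opportunity cost of X for Country B = hours_X / hours_Y = 7/8 = 7/8 units of Y
Terms of trade must be between the two opportunity costs.
Range: 7/8 to 3

7/8 to 3


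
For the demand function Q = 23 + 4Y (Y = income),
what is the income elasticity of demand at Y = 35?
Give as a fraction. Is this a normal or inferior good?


dQ/dY = 4
At Y = 35: Q = 23 + 4*35 = 163
Ey = (dQ/dY)(Y/Q) = 4 * 35 / 163 = 140/163
Since Ey > 0, this is a normal good.

140/163 (normal good)


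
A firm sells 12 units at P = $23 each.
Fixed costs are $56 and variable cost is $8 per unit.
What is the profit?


Total Revenue = P * Q = 23 * 12 = $276
Total Cost = FC + VC*Q = 56 + 8*12 = $152
Profit = TR - TC = 276 - 152 = $124

$124


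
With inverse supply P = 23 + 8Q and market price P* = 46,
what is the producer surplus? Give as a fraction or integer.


Minimum supply price (at Q=0): P_min = 23
Quantity supplied at P* = 46:
Q* = (46 - 23)/8 = 23/8
PS = (1/2) * Q* * (P* - P_min)
PS = (1/2) * 23/8 * (46 - 23)
PS = (1/2) * 23/8 * 23 = 529/16

529/16


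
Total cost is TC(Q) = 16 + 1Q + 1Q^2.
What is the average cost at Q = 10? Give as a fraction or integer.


TC(10) = 16 + 1*10 + 1*10^2
TC(10) = 16 + 10 + 100 = 126
AC = TC/Q = 126/10 = 63/5

63/5


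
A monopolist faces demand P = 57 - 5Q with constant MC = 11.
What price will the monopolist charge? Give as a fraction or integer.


MR = 57 - 10Q
Set MR = MC: 57 - 10Q = 11
Q* = 23/5
Substitute into demand:
P* = 57 - 5*23/5 = 34

34


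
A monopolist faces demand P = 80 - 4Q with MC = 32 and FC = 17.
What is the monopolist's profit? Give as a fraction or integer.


MR = MC: 80 - 8Q = 32
Q* = 6
P* = 80 - 4*6 = 56
Profit = (P* - MC)*Q* - FC
= (56 - 32)*6 - 17
= 24*6 - 17
= 144 - 17 = 127

127


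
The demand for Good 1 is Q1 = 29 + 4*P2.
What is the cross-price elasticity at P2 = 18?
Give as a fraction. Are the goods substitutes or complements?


dQ1/dP2 = 4
At P2 = 18: Q1 = 29 + 4*18 = 101
Exy = (dQ1/dP2)(P2/Q1) = 4 * 18 / 101 = 72/101
Since Exy > 0, the goods are substitutes.

72/101 (substitutes)


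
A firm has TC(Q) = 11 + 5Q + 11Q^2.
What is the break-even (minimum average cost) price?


AC(Q) = 11/Q + 5 + 11Q
To minimize: dAC/dQ = -11/Q^2 + 11 = 0
Q^2 = 11/11 = 1
Q* = 1
Min AC = 11/1 + 5 + 11*1
Min AC = 11 + 5 + 11 = 27

27


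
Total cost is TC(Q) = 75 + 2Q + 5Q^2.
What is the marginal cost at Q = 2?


MC = dTC/dQ = 2 + 2*5*Q
At Q = 2:
MC = 2 + 10*2
MC = 2 + 20 = 22

22


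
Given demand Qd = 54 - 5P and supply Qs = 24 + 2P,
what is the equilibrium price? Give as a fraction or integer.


At equilibrium, Qd = Qs.
54 - 5P = 24 + 2P
54 - 24 = 5P + 2P
30 = 7P
P* = 30/7 = 30/7

30/7


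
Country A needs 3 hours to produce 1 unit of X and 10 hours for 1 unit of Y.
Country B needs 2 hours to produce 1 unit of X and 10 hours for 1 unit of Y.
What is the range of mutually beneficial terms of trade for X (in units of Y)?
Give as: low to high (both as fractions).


Opportunity cost of X for Country A = hours_X / hours_Y = 3/10 = 3/10 units of Y
Opportunity cost of X for Country B = hours_X / hours_Y = 2/10 = 1/5 units of Y
Terms of trade must be between the two opportunity costs.
Range: 1/5 to 3/10

1/5 to 3/10


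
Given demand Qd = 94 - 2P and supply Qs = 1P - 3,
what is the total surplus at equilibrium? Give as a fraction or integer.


Find equilibrium: 94 - 2P = 1P - 3
94 + 3 = 3P
P* = 97/3 = 97/3
Q* = 1*97/3 - 3 = 88/3
Inverse demand: P = 47 - Q/2, so P_max = 47
Inverse supply: P = 3 + Q/1, so P_min = 3
CS = (1/2) * 88/3 * (47 - 97/3) = 1936/9
PS = (1/2) * 88/3 * (97/3 - 3) = 3872/9
TS = CS + PS = 1936/9 + 3872/9 = 1936/3

1936/3


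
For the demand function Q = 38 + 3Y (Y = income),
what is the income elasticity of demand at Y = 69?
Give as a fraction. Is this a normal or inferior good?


dQ/dY = 3
At Y = 69: Q = 38 + 3*69 = 245
Ey = (dQ/dY)(Y/Q) = 3 * 69 / 245 = 207/245
Since Ey > 0, this is a normal good.

207/245 (normal good)


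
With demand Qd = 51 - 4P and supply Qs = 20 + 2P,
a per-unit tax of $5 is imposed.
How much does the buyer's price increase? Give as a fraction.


With a per-unit tax, the buyer's price increase depends on relative slopes.
Supply slope: d = 2, Demand slope: b = 4
Buyer's price increase = d * tax / (b + d)
= 2 * 5 / (4 + 2)
= 10 / 6 = 5/3

5/3


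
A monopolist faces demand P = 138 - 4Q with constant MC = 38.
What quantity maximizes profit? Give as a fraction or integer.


TR = P*Q = (138 - 4Q)Q = 138Q - 4Q^2
MR = dTR/dQ = 138 - 8Q
Set MR = MC:
138 - 8Q = 38
100 = 8Q
Q* = 100/8 = 25/2

25/2


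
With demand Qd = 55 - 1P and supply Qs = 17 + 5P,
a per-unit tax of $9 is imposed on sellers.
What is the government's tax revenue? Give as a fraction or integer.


With tax on sellers, new supply: Qs' = 17 + 5(P - 9)
= 5P - 28
New equilibrium quantity:
Q_new = 247/6
Tax revenue = tax * Q_new = 9 * 247/6 = 741/2

741/2


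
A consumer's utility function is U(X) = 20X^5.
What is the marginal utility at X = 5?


MU = dU/dX = 20*5*X^(5-1)
MU = 100*X^4
At X = 5:
MU = 100 * 5^4
MU = 100 * 625 = 62500

62500


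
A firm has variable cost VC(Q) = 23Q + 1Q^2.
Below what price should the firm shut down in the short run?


AVC(Q) = VC(Q)/Q = 23 + 1Q
AVC is increasing in Q, so minimum AVC is at Q -> 0+.
Min AVC = 23
The firm should shut down if P < 23.

23


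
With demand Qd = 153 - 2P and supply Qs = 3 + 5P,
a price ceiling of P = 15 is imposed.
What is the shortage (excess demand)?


At P = 15:
Qd = 153 - 2*15 = 123
Qs = 3 + 5*15 = 78
Shortage = Qd - Qs = 123 - 78 = 45

45


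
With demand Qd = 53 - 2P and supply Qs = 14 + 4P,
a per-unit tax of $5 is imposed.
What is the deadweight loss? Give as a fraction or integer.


Pre-tax equilibrium quantity: Q* = 40
Post-tax equilibrium quantity: Q_tax = 100/3
Reduction in quantity: Q* - Q_tax = 20/3
DWL = (1/2) * tax * (Q* - Q_tax)
DWL = (1/2) * 5 * 20/3 = 50/3

50/3


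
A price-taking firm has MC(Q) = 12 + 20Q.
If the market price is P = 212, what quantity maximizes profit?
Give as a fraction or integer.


In perfect competition, profit is maximized where P = MC.
212 = 12 + 20Q
200 = 20Q
Q* = 200/20 = 10

10


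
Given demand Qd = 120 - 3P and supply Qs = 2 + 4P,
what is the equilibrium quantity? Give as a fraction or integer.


First find equilibrium price:
120 - 3P = 2 + 4P
P* = 118/7 = 118/7
Then substitute into demand:
Q* = 120 - 3 * 118/7 = 486/7

486/7


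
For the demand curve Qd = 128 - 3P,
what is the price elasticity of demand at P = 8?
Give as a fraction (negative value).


dQ/dP = -3
At P = 8: Q = 128 - 3*8 = 104
E = (dQ/dP)(P/Q) = (-3)(8/104) = -3/13

-3/13


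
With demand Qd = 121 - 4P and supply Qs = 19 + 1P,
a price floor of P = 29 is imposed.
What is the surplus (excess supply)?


At P = 29:
Qd = 121 - 4*29 = 5
Qs = 19 + 1*29 = 48
Surplus = Qs - Qd = 48 - 5 = 43

43


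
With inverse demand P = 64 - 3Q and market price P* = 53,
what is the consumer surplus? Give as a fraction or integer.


Maximum willingness to pay (at Q=0): P_max = 64
Quantity demanded at P* = 53:
Q* = (64 - 53)/3 = 11/3
CS = (1/2) * Q* * (P_max - P*)
CS = (1/2) * 11/3 * (64 - 53)
CS = (1/2) * 11/3 * 11 = 121/6

121/6


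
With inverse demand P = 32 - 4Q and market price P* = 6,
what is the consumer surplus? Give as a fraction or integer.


Maximum willingness to pay (at Q=0): P_max = 32
Quantity demanded at P* = 6:
Q* = (32 - 6)/4 = 13/2
CS = (1/2) * Q* * (P_max - P*)
CS = (1/2) * 13/2 * (32 - 6)
CS = (1/2) * 13/2 * 26 = 169/2

169/2


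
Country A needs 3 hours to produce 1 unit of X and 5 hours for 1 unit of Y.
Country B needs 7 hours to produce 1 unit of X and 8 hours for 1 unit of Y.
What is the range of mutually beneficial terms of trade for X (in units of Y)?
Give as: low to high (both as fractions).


Opportunity cost of X for Country A = hours_X / hours_Y = 3/5 = 3/5 units of Y
Opportunity cost of X for Country B = hours_X / hours_Y = 7/8 = 7/8 units of Y
Terms of trade must be between the two opportunity costs.
Range: 3/5 to 7/8

3/5 to 7/8


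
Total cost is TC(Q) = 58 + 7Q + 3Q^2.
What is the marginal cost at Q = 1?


MC = dTC/dQ = 7 + 2*3*Q
At Q = 1:
MC = 7 + 6*1
MC = 7 + 6 = 13

13


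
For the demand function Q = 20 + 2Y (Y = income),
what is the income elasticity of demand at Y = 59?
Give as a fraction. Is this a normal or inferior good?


dQ/dY = 2
At Y = 59: Q = 20 + 2*59 = 138
Ey = (dQ/dY)(Y/Q) = 2 * 59 / 138 = 59/69
Since Ey > 0, this is a normal good.

59/69 (normal good)


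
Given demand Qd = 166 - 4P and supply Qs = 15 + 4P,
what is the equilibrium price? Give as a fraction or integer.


At equilibrium, Qd = Qs.
166 - 4P = 15 + 4P
166 - 15 = 4P + 4P
151 = 8P
P* = 151/8 = 151/8

151/8


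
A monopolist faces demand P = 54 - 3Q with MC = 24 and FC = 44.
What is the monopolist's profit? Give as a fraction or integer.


MR = MC: 54 - 6Q = 24
Q* = 5
P* = 54 - 3*5 = 39
Profit = (P* - MC)*Q* - FC
= (39 - 24)*5 - 44
= 15*5 - 44
= 75 - 44 = 31

31
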